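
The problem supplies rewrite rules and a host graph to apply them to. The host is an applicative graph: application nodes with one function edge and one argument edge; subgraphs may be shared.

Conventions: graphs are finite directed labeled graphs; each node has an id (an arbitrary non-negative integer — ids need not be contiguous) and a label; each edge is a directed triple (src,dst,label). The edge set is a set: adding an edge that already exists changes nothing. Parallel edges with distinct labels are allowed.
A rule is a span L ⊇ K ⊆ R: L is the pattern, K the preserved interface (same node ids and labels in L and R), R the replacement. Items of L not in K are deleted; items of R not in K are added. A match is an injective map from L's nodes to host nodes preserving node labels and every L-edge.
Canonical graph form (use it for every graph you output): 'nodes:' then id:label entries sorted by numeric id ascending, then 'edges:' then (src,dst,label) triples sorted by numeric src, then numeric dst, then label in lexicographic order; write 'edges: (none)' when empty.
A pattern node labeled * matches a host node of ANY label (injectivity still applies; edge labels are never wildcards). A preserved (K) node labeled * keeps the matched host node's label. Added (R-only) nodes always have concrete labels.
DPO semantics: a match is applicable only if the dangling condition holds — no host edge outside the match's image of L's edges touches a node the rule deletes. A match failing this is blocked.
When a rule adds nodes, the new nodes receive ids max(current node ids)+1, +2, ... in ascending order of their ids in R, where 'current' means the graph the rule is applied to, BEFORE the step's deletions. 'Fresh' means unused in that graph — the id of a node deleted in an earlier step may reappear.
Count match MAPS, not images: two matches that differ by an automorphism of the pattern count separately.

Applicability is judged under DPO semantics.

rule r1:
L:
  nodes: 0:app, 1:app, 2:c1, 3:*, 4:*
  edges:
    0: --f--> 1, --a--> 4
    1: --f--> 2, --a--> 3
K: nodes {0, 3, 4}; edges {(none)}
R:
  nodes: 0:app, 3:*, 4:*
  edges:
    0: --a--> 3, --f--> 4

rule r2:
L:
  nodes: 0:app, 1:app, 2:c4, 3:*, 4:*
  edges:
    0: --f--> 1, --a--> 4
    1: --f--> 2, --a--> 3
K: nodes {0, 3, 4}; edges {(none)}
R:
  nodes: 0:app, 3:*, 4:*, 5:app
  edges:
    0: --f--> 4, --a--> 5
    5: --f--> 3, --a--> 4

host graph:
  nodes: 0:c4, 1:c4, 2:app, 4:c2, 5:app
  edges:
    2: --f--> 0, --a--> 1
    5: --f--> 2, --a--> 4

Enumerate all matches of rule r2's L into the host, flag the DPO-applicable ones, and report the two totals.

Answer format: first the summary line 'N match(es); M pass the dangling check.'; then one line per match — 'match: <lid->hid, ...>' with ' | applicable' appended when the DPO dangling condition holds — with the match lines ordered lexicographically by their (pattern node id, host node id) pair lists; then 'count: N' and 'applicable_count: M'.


1 match(es); 1 pass the dangling check.
match: 0->5, 1->2, 2->0, 3->1, 4->4 | applicable
count: 1
applicable_count: 1


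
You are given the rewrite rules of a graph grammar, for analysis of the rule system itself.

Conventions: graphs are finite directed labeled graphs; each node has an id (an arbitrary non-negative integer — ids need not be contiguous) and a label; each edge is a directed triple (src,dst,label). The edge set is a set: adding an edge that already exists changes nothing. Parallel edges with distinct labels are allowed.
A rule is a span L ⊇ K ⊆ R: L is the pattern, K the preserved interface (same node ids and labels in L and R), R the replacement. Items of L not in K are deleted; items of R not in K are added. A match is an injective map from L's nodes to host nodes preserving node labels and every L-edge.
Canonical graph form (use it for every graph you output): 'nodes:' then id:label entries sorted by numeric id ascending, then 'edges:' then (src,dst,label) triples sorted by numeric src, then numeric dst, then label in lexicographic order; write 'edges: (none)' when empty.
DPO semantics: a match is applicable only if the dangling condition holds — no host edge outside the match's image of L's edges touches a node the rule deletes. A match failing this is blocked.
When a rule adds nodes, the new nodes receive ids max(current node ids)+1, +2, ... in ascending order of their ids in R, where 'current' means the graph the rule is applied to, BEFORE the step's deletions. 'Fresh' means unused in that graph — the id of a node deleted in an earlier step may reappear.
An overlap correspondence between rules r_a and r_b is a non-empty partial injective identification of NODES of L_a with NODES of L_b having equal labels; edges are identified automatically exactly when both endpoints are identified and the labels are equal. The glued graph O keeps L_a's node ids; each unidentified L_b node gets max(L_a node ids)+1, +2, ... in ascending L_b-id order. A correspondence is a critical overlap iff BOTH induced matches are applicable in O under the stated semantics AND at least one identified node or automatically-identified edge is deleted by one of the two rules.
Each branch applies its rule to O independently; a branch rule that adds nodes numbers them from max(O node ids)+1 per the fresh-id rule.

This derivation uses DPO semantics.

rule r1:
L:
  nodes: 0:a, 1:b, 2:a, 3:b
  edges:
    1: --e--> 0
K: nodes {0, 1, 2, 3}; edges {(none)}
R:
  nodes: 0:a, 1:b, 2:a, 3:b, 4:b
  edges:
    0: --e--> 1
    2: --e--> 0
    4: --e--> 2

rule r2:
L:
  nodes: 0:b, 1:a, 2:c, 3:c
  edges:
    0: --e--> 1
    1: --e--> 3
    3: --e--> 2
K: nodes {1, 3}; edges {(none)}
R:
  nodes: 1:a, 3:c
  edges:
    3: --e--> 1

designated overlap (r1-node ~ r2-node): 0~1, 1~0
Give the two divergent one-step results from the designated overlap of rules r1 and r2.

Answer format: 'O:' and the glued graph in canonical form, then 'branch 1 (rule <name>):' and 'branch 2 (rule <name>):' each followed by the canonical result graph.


O:
nodes: 0:a, 1:b, 2:a, 3:b, 4:c, 5:c
edges: (0,5,e); (1,0,e); (5,4,e)
branch 1 (rule r1):
nodes: 0:a, 1:b, 2:a, 3:b, 4:c, 5:c, 6:b
edges: (0,1,e); (0,5,e); (2,0,e); (5,4,e); (6,2,e)
branch 2 (rule r2):
nodes: 0:a, 2:a, 3:b, 5:c
edges: (5,0,e)


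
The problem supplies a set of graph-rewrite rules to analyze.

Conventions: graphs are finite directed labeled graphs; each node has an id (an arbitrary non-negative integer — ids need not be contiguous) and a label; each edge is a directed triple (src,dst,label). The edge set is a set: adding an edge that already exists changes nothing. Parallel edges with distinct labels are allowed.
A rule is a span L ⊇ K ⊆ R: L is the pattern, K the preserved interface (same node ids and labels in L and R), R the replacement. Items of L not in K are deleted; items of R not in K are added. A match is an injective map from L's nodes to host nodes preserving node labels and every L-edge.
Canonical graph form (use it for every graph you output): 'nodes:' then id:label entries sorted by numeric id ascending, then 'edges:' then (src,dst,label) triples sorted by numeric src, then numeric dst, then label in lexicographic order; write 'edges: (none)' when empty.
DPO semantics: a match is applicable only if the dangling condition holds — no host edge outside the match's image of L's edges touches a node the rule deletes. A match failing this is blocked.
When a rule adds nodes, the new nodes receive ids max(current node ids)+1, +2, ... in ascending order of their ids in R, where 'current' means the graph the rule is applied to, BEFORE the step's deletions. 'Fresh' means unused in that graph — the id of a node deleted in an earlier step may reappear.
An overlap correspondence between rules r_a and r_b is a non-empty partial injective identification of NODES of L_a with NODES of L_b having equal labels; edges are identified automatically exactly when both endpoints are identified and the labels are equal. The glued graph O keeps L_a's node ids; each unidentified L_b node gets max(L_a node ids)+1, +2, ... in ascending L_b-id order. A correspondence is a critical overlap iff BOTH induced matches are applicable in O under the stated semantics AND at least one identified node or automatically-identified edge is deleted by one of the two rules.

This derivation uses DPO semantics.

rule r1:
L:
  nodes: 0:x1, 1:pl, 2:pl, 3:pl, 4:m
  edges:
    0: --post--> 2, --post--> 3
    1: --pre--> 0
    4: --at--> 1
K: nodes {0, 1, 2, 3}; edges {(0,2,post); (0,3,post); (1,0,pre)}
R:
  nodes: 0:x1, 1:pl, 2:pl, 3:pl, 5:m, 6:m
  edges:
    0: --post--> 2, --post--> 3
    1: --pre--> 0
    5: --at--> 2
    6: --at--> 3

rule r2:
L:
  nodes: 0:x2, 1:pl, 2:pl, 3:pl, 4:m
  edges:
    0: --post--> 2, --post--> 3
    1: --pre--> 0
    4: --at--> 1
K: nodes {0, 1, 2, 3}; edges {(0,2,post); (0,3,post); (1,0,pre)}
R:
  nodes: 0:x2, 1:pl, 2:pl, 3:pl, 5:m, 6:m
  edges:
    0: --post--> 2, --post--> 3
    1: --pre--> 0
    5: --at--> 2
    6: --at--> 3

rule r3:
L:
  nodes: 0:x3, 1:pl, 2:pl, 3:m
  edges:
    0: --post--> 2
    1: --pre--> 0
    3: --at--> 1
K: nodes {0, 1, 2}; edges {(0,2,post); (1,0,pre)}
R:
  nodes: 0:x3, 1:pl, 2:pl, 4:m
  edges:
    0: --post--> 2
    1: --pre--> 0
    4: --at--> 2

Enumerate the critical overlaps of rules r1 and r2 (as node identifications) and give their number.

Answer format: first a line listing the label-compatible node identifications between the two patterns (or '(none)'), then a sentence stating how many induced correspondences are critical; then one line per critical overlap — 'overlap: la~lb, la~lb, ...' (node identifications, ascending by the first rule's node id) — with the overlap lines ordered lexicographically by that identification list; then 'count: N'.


label-compatible node identifications between L(r1) and L(r2): 1~1, 1~2, 1~3, 2~1, 2~2, 2~3, 3~1, 3~2, 3~3, 4~4
7 of the induced correspondences are critical overlaps of r1 and r2.
overlap: 1~1, 2~2, 3~3, 4~4
overlap: 1~1, 2~2, 4~4
overlap: 1~1, 2~3, 3~2, 4~4
overlap: 1~1, 2~3, 4~4
overlap: 1~1, 3~2, 4~4
overlap: 1~1, 3~3, 4~4
overlap: 1~1, 4~4
count: 7


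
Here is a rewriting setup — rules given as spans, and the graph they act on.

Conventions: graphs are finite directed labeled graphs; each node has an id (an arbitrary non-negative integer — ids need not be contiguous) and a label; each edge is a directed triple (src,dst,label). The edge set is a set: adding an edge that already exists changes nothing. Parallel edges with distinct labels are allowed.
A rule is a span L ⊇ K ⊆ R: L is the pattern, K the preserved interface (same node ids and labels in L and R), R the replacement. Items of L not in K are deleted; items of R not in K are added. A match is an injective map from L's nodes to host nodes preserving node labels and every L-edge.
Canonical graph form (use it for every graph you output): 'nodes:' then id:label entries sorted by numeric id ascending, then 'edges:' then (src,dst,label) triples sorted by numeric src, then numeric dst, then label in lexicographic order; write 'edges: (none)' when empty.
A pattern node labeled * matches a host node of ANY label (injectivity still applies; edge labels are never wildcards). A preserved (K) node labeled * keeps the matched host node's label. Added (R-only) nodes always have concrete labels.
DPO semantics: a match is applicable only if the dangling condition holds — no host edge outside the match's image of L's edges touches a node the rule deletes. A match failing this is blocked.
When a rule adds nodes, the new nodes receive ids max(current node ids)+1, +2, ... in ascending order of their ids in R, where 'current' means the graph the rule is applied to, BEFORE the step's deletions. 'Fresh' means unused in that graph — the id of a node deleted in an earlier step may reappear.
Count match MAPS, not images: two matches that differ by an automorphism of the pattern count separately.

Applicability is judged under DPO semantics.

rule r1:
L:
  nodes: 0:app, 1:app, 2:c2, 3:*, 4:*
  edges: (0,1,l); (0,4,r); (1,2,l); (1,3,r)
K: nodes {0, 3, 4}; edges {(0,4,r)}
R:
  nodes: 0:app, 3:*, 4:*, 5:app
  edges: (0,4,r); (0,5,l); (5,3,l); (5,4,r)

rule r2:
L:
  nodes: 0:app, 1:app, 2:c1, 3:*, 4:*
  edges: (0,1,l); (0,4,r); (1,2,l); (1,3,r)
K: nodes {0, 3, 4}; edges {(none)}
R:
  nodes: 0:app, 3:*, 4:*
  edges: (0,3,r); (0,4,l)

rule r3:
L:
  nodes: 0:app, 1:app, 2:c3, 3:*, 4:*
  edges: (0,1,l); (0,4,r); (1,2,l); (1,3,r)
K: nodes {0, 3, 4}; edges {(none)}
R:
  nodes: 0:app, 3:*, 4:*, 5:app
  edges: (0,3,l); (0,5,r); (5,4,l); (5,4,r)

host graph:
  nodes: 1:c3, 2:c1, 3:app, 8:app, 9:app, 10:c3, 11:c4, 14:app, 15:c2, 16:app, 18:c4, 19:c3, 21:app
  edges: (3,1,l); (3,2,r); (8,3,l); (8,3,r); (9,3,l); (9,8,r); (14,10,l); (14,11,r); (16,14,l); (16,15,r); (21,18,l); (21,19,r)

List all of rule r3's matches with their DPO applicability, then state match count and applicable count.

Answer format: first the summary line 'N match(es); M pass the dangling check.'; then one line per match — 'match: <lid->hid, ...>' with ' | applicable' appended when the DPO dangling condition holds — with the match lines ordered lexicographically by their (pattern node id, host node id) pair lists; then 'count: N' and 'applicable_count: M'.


2 match(es); 1 pass the dangling check.
match: 0->9, 1->3, 2->1, 3->2, 4->8
match: 0->16, 1->14, 2->10, 3->11, 4->15 | applicable
count: 2
applicable_count: 1


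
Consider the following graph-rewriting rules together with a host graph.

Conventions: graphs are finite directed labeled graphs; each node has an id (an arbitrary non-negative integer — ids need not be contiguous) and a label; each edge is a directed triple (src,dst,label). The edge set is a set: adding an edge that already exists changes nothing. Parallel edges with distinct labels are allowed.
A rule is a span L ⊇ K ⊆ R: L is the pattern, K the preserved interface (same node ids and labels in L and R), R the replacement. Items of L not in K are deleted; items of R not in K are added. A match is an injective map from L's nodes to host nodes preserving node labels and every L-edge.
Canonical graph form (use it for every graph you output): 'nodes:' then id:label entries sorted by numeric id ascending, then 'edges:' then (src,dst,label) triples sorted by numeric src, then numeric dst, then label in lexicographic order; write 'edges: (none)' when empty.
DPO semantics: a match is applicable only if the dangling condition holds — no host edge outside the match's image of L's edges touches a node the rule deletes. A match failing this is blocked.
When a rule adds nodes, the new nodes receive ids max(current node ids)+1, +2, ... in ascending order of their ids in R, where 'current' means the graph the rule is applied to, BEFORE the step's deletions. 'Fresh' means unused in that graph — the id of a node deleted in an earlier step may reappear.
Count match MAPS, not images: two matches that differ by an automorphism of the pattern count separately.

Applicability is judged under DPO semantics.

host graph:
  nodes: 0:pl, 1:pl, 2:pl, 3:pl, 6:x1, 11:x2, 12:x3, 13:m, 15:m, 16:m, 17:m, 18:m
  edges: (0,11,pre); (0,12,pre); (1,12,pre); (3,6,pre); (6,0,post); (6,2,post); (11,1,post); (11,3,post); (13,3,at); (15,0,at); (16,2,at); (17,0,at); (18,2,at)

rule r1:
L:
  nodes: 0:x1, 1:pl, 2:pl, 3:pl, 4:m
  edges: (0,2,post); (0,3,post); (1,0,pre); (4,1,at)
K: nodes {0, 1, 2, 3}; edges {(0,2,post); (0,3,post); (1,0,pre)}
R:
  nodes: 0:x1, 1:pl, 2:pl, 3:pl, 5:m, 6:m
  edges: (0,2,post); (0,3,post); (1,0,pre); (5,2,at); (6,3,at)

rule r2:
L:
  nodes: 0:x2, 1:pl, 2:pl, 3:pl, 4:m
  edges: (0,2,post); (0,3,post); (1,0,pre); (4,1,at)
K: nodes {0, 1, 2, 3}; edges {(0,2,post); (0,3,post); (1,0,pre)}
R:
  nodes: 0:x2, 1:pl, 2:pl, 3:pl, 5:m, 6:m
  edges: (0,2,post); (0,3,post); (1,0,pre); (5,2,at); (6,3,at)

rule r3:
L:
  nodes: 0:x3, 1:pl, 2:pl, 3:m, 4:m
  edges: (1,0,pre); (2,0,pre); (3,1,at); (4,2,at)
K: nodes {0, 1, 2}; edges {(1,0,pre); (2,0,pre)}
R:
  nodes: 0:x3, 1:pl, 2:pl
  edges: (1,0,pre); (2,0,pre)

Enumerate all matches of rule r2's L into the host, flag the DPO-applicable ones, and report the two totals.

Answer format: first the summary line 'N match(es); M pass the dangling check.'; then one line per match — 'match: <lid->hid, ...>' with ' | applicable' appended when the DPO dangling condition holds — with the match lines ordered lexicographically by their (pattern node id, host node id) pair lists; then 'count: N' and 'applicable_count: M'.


4 match(es); 4 pass the dangling check.
match: 0->11, 1->0, 2->1, 3->3, 4->15 | applicable
match: 0->11, 1->0, 2->1, 3->3, 4->17 | applicable
match: 0->11, 1->0, 2->3, 3->1, 4->15 | applicable
match: 0->11, 1->0, 2->3, 3->1, 4->17 | applicable
count: 4
applicable_count: 4


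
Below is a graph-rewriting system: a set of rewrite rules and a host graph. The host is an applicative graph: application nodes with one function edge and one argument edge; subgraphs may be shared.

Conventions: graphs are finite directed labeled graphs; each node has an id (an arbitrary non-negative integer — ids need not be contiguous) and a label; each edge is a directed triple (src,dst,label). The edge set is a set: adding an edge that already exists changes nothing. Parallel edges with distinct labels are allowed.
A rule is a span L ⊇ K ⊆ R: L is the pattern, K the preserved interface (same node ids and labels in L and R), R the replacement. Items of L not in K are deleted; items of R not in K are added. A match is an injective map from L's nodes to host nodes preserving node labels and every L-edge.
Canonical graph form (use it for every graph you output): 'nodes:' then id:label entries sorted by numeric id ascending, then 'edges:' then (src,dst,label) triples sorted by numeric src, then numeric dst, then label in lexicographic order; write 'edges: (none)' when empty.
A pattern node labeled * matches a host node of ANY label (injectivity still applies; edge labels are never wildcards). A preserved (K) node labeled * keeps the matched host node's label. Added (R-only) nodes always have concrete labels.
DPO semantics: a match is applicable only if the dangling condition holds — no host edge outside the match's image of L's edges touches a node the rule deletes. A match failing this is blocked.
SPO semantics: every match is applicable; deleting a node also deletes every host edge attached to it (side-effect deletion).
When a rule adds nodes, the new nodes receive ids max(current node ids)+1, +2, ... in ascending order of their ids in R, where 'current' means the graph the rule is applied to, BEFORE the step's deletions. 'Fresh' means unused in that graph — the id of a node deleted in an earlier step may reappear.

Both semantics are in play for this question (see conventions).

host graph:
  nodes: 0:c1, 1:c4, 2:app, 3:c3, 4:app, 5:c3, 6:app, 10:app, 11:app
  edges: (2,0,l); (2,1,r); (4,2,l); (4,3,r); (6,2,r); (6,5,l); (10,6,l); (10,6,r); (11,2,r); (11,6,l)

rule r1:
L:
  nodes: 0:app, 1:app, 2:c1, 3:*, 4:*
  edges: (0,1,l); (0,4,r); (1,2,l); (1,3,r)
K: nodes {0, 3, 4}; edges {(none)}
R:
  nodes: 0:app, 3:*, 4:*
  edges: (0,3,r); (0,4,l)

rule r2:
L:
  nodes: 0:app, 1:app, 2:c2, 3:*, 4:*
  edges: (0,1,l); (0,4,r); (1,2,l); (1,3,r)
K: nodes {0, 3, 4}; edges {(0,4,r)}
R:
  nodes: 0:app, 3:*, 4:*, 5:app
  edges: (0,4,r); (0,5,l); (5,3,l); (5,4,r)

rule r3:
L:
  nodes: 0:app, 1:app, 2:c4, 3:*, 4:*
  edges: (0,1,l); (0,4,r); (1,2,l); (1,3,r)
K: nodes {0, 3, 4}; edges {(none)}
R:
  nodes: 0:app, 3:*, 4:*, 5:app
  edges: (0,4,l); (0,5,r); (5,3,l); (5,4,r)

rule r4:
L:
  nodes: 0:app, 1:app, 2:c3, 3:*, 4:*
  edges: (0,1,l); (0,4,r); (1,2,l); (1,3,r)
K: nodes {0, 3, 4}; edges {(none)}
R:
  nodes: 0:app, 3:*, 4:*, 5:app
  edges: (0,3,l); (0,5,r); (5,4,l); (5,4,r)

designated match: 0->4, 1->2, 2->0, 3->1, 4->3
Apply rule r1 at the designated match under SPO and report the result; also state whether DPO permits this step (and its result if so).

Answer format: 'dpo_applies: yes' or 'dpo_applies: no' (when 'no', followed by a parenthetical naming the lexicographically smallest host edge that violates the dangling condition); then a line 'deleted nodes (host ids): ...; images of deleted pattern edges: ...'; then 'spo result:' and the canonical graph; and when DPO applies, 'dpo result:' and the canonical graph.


dpo_applies: no
(the rule deletes node 2, which keeps host edge (6,2,r) outside the match image — the dangling condition fails, DPO blocks; SPO proceeds and side-deletes such edges)
deleted nodes (host ids): 0, 2; images of deleted pattern edges: (2,0,l); (2,1,r); (4,2,l); (4,3,r)
spo result:
nodes: 1:c4, 3:c3, 4:app, 5:c3, 6:app, 10:app, 11:app
edges: (4,1,r); (4,3,l); (6,5,l); (10,6,l); (10,6,r); (11,6,l)


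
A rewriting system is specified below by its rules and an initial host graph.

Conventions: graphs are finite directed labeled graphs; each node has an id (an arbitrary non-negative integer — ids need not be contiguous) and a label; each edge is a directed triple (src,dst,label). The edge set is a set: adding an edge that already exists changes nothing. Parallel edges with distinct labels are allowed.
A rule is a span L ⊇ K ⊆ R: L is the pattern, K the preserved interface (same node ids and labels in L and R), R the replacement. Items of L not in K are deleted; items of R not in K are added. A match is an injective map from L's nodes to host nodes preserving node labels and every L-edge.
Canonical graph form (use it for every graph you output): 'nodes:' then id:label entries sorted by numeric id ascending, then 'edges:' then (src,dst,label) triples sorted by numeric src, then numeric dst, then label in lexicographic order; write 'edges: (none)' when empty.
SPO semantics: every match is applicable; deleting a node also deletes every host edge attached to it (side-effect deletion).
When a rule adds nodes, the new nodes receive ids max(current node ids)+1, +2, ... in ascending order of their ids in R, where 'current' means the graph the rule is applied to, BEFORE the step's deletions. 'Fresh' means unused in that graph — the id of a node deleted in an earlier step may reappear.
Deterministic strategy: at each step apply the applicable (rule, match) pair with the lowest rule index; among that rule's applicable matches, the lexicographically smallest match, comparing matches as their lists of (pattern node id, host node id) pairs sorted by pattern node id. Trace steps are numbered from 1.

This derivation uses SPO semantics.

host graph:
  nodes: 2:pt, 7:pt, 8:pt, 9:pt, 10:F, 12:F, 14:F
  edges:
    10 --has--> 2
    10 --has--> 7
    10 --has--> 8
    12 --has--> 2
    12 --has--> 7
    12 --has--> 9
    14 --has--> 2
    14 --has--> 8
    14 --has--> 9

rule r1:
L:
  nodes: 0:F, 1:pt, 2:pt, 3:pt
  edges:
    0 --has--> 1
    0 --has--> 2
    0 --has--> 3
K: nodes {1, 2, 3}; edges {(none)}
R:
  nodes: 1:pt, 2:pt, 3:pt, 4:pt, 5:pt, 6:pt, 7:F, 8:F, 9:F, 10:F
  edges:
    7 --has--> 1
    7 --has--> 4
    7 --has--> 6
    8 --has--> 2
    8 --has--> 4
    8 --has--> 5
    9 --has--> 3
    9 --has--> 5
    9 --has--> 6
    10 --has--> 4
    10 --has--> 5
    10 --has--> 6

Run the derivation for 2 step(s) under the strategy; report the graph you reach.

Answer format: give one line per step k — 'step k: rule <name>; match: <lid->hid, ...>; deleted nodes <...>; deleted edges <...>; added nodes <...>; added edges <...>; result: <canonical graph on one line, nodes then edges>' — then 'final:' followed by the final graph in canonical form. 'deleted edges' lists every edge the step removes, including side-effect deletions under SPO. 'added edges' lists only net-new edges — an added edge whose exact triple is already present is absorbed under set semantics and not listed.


step 1: rule r1; match: 0->10, 1->2, 2->7, 3->8; deleted nodes 10; deleted edges (10,2,has); (10,7,has); (10,8,has); added nodes 15, 16, 17, 18, 19, 20, 21; added edges (18,2,has); (18,15,has); (18,17,has); (19,7,has); (19,15,has); (19,16,has); (20,8,has); (20,16,has); (20,17,has); (21,15,has); (21,16,has); (21,17,has); result: nodes: 2:pt, 7:pt, 8:pt, 9:pt, 12:F, 14:F, 15:pt, 16:pt, 17:pt, 18:F, 19:F, 20:F, 21:F edges: (12,2,has); (12,7,has); (12,9,has); (14,2,has); (14,8,has); (14,9,has); (18,2,has); (18,15,has); (18,17,has); (19,7,has); (19,15,has); (19,16,has); (20,8,has); (20,16,has); (20,17,has); (21,15,has); (21,16,has); (21,17,has)
step 2: rule r1; match: 0->12, 1->2, 2->7, 3->9; deleted nodes 12; deleted edges (12,2,has); (12,7,has); (12,9,has); added nodes 22, 23, 24, 25, 26, 27, 28; added edges (25,2,has); (25,22,has); (25,24,has); (26,7,has); (26,22,has); (26,23,has); (27,9,has); (27,23,has); (27,24,has); (28,22,has); (28,23,has); (28,24,has); result: nodes: 2:pt, 7:pt, 8:pt, 9:pt, 14:F, 15:pt, 16:pt, 17:pt, 18:F, 19:F, 20:F, 21:F, 22:pt, 23:pt, 24:pt, 25:F, 26:F, 27:F, 28:F edges: (14,2,has); (14,8,has); (14,9,has); (18,2,has); (18,15,has); (18,17,has); (19,7,has); (19,15,has); (19,16,has); (20,8,has); (20,16,has); (20,17,has); (21,15,has); (21,16,has); (21,17,has); (25,2,has); (25,22,has); (25,24,has); (26,7,has); (26,22,has); (26,23,has); (27,9,has); (27,23,has); (27,24,has); (28,22,has); (28,23,has); (28,24,has)
final:
nodes: 2:pt, 7:pt, 8:pt, 9:pt, 14:F, 15:pt, 16:pt, 17:pt, 18:F, 19:F, 20:F, 21:F, 22:pt, 23:pt, 24:pt, 25:F, 26:F, 27:F, 28:F
edges: (14,2,has); (14,8,has); (14,9,has); (18,2,has); (18,15,has); (18,17,has); (19,7,has); (19,15,has); (19,16,has); (20,8,has); (20,16,has); (20,17,has); (21,15,has); (21,16,has); (21,17,has); (25,2,has); (25,22,has); (25,24,has); (26,7,has); (26,22,has); (26,23,has); (27,9,has); (27,23,has); (27,24,has); (28,22,has); (28,23,has); (28,24,has)


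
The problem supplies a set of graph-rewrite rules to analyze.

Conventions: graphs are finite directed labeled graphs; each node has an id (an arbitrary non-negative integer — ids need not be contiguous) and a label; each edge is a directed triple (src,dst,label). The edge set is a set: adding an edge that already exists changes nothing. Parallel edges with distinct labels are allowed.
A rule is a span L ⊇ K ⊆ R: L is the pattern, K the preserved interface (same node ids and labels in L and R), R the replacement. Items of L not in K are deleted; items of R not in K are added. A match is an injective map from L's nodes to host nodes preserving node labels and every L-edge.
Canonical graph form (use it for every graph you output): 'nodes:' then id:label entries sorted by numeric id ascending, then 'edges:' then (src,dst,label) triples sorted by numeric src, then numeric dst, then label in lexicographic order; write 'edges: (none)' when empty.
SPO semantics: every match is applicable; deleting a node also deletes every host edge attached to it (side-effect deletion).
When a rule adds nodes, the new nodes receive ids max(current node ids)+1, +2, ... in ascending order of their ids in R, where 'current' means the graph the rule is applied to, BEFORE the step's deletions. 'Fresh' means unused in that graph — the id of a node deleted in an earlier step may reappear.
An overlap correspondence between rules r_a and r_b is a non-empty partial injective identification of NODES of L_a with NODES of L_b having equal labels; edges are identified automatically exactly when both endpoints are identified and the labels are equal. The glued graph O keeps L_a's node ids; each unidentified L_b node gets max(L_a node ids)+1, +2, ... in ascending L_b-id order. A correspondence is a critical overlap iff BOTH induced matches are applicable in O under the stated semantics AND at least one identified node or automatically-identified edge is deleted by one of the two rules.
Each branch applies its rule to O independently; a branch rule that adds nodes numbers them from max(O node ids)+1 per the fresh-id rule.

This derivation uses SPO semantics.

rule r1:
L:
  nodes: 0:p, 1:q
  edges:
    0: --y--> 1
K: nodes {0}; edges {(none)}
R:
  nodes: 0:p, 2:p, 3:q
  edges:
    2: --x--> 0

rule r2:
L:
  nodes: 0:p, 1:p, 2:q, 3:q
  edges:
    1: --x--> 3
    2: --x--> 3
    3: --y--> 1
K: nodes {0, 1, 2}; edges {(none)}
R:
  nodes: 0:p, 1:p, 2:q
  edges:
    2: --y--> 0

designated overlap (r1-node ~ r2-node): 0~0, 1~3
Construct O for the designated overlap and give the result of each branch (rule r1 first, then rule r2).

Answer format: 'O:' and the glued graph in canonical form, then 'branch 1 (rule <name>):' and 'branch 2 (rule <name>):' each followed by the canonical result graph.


O:
nodes: 0:p, 1:q, 2:p, 3:q
edges: (0,1,y); (1,2,y); (2,1,x); (3,1,x)
branch 1 (rule r1):
nodes: 0:p, 2:p, 3:q, 4:p, 5:q
edges: (4,0,x)
branch 2 (rule r2):
nodes: 0:p, 2:p, 3:q
edges: (3,0,y)


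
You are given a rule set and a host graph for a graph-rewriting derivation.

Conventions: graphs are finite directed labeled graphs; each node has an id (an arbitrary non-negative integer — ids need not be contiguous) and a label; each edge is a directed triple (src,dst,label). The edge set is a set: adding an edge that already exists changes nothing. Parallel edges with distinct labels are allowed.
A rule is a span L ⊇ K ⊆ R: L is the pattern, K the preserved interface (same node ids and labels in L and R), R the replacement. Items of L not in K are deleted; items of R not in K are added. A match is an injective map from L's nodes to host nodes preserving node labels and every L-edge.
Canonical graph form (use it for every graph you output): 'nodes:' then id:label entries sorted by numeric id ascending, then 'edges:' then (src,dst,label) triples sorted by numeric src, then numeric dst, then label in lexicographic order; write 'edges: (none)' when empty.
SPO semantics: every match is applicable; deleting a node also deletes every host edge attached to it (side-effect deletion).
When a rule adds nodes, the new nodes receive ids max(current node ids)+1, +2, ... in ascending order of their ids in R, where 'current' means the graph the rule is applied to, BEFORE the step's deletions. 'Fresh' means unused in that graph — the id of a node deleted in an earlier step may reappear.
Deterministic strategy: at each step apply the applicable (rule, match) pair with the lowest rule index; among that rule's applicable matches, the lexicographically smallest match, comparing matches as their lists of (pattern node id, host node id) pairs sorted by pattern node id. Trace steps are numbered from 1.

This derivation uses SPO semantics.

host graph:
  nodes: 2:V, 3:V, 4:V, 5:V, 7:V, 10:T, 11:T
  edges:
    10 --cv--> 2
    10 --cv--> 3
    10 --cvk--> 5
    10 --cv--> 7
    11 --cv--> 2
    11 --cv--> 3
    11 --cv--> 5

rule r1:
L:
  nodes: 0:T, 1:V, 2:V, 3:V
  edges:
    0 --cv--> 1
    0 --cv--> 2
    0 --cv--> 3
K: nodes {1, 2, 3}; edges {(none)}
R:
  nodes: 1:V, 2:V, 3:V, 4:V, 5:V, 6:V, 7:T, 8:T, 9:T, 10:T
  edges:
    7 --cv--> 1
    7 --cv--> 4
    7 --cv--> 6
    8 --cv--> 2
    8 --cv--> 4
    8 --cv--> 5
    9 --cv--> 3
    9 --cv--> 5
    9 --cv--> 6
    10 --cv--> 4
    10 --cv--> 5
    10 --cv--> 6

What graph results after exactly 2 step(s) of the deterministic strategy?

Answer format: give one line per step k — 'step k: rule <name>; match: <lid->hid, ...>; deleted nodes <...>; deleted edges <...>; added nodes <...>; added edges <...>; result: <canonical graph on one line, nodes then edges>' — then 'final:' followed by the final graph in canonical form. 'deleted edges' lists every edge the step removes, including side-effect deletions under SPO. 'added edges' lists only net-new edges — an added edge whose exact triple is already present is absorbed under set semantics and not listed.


step 1: rule r1; match: 0->10, 1->2, 2->3, 3->7; deleted nodes 10; deleted edges (10,2,cv); (10,3,cv); (10,5,cvk); (10,7,cv); added nodes 12, 13, 14, 15, 16, 17, 18; added edges (15,2,cv); (15,12,cv); (15,14,cv); (16,3,cv); (16,12,cv); (16,13,cv); (17,7,cv); (17,13,cv); (17,14,cv); (18,12,cv); (18,13,cv); (18,14,cv); result: nodes: 2:V, 3:V, 4:V, 5:V, 7:V, 11:T, 12:V, 13:V, 14:V, 15:T, 16:T, 17:T, 18:T edges: (11,2,cv); (11,3,cv); (11,5,cv); (15,2,cv); (15,12,cv); (15,14,cv); (16,3,cv); (16,12,cv); (16,13,cv); (17,7,cv); (17,13,cv); (17,14,cv); (18,12,cv); (18,13,cv); (18,14,cv)
step 2: rule r1; match: 0->11, 1->2, 2->3, 3->5; deleted nodes 11; deleted edges (11,2,cv); (11,3,cv); (11,5,cv); added nodes 19, 20, 21, 22, 23, 24, 25; added edges (22,2,cv); (22,19,cv); (22,21,cv); (23,3,cv); (23,19,cv); (23,20,cv); (24,5,cv); (24,20,cv); (24,21,cv); (25,19,cv); (25,20,cv); (25,21,cv); result: nodes: 2:V, 3:V, 4:V, 5:V, 7:V, 12:V, 13:V, 14:V, 15:T, 16:T, 17:T, 18:T, 19:V, 20:V, 21:V, 22:T, 23:T, 24:T, 25:T edges: (15,2,cv); (15,12,cv); (15,14,cv); (16,3,cv); (16,12,cv); (16,13,cv); (17,7,cv); (17,13,cv); (17,14,cv); (18,12,cv); (18,13,cv); (18,14,cv); (22,2,cv); (22,19,cv); (22,21,cv); (23,3,cv); (23,19,cv); (23,20,cv); (24,5,cv); (24,20,cv); (24,21,cv); (25,19,cv); (25,20,cv); (25,21,cv)
final:
nodes: 2:V, 3:V, 4:V, 5:V, 7:V, 12:V, 13:V, 14:V, 15:T, 16:T, 17:T, 18:T, 19:V, 20:V, 21:V, 22:T, 23:T, 24:T, 25:T
edges: (15,2,cv); (15,12,cv); (15,14,cv); (16,3,cv); (16,12,cv); (16,13,cv); (17,7,cv); (17,13,cv); (17,14,cv); (18,12,cv); (18,13,cv); (18,14,cv); (22,2,cv); (22,19,cv); (22,21,cv); (23,3,cv); (23,19,cv); (23,20,cv); (24,5,cv); (24,20,cv); (24,21,cv); (25,19,cv); (25,20,cv); (25,21,cv)


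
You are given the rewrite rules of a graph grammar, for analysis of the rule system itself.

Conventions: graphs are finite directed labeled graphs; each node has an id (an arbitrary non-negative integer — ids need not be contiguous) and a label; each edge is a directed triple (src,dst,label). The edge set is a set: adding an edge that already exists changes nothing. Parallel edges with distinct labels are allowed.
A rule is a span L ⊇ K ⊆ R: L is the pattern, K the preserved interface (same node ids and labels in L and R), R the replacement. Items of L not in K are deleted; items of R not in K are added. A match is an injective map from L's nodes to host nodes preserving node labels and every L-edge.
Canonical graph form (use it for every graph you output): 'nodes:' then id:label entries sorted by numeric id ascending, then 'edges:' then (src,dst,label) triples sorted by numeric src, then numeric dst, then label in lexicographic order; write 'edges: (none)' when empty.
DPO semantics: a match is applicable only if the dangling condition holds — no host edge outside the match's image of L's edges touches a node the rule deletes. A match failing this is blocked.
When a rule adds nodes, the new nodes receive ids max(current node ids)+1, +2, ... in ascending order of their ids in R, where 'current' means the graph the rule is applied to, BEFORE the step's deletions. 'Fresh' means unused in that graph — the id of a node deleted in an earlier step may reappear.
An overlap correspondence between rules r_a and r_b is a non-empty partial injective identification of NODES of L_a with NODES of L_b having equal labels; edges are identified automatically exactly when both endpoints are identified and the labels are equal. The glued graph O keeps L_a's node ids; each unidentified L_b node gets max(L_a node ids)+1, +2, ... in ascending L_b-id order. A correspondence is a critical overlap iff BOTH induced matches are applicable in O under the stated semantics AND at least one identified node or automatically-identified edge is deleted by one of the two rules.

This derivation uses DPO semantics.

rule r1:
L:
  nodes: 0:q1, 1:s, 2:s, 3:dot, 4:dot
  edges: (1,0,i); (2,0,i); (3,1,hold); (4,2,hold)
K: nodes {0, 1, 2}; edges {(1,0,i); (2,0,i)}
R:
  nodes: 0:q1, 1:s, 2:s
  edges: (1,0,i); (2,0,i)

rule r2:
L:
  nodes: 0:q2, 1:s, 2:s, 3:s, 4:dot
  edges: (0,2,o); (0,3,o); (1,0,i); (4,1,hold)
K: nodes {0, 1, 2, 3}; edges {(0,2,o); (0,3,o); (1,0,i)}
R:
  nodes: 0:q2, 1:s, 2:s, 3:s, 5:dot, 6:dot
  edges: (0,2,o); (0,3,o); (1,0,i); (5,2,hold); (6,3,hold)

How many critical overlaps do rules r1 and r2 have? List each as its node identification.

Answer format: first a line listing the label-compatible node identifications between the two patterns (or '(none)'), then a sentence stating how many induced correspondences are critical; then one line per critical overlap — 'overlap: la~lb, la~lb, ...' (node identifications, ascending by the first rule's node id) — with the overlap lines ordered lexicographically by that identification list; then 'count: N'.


label-compatible node identifications between L(r1) and L(r2): 1~1, 1~2, 1~3, 2~1, 2~2, 2~3, 3~4, 4~4
6 of the induced correspondences are critical overlaps of r1 and r2.
overlap: 1~1, 2~2, 3~4
overlap: 1~1, 2~3, 3~4
overlap: 1~1, 3~4
overlap: 1~2, 2~1, 4~4
overlap: 1~3, 2~1, 4~4
overlap: 2~1, 4~4
count: 6


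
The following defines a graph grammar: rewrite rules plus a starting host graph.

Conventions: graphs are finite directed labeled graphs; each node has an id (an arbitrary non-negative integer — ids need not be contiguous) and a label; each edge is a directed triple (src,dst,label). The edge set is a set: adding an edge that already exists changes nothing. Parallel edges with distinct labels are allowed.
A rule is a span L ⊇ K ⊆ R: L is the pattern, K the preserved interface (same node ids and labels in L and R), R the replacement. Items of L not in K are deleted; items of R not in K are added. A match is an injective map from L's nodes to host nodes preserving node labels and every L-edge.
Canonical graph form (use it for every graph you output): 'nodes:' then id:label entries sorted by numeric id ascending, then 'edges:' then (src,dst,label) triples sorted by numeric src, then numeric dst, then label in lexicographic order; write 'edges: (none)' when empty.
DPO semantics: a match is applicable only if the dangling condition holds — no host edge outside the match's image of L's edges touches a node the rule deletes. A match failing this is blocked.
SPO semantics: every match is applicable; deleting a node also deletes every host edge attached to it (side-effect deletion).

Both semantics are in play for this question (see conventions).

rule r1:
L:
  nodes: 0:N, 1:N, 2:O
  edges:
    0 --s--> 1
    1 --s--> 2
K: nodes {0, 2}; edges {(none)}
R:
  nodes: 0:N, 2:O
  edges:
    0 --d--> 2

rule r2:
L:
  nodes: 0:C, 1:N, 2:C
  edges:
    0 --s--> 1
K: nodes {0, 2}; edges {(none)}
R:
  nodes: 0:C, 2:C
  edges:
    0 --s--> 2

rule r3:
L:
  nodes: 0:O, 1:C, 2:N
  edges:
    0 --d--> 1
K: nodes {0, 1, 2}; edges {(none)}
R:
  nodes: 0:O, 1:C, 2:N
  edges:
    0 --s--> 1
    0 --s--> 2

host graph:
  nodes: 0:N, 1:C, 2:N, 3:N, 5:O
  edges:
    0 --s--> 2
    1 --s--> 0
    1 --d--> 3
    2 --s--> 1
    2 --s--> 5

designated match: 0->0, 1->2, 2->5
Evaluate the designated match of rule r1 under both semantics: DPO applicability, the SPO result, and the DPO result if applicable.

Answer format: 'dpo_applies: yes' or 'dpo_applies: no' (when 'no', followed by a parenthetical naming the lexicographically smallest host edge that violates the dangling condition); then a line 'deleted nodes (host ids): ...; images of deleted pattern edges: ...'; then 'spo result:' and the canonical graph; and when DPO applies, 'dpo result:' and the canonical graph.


dpo_applies: no
(the rule deletes node 2, which keeps host edge (2,1,s) outside the match image — the dangling condition fails, DPO blocks; SPO proceeds and side-deletes such edges)
deleted nodes (host ids): 2; images of deleted pattern edges: (0,2,s); (2,5,s)
spo result:
nodes: 0:N, 1:C, 3:N, 5:O
edges: (0,5,d); (1,0,s); (1,3,d)


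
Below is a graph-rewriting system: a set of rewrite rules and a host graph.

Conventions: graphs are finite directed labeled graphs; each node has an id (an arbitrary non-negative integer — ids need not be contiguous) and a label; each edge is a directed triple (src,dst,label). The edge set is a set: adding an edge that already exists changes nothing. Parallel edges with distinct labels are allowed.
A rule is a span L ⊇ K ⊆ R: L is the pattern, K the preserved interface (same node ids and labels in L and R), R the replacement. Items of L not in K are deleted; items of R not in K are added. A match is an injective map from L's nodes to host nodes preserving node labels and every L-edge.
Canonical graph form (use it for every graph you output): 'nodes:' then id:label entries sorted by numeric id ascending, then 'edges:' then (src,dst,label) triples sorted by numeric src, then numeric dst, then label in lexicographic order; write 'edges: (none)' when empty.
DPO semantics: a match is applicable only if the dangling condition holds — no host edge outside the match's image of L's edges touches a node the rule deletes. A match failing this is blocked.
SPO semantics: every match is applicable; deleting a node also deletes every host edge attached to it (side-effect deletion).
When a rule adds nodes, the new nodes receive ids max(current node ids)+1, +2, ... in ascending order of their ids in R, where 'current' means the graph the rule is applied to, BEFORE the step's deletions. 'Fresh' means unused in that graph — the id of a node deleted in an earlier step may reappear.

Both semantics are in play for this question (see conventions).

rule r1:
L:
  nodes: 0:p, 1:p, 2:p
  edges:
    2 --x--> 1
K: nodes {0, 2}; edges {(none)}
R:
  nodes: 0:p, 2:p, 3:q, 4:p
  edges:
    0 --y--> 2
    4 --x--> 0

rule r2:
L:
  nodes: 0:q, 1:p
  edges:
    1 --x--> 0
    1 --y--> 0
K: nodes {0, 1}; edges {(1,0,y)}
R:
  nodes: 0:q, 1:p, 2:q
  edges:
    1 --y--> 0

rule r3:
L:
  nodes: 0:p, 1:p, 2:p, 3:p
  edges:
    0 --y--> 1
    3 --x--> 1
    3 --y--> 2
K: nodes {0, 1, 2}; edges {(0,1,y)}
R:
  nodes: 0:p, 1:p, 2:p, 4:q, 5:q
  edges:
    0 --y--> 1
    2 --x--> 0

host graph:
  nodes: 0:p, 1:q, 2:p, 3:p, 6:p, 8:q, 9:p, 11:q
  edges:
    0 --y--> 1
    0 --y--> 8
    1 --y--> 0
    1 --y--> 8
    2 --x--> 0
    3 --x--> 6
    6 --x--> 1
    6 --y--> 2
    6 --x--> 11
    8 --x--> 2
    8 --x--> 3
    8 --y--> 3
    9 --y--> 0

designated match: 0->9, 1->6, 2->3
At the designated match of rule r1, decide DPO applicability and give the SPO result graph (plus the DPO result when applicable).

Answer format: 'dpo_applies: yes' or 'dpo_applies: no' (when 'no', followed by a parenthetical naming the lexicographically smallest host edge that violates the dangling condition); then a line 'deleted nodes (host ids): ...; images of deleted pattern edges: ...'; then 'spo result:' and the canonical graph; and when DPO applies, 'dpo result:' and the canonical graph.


dpo_applies: no
(the rule deletes node 6, which keeps host edge (6,1,x) outside the match image — the dangling condition fails, DPO blocks; SPO proceeds and side-deletes such edges)
deleted nodes (host ids): 6; images of deleted pattern edges: (3,6,x)
spo result:
nodes: 0:p, 1:q, 2:p, 3:p, 8:q, 9:p, 11:q, 12:q, 13:p
edges: (0,1,y); (0,8,y); (1,0,y); (1,8,y); (2,0,x); (8,2,x); (8,3,x); (8,3,y); (9,0,y); (9,3,y); (13,9,x)
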